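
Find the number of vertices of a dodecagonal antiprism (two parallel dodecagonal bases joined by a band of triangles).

24

An antiprism on an n-gon has two n-gon caps and 2n triangles: V = 2·12 = 24, E = 4·12 = 48, F = 2·12 + 2 = 26.
Check: V − E + F = 24 − 48 + 26 = 2.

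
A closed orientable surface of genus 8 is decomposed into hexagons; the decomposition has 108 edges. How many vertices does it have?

58

χ = 2 − 2·8 = -14, and every face is a hexagon so 6F = 2E.
F = 2E/6 = 36. Then V = -14 + E − F = -14 + 108 − 36 = 58.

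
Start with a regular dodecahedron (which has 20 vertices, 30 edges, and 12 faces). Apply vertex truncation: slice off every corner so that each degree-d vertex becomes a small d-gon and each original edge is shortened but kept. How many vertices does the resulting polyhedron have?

Truncation replaces each original edge-end by a new vertex, so V′ = 2E = 60.
Each original edge survives, and each old vertex of degree d contributes d new edges; summing degrees gives Σd = 2E, so E′ = E + 2E = 3E = 90.
Each original face survives and each original vertex becomes one new face: F′ = F + V = 32.

60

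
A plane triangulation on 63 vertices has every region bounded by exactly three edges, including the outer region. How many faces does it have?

In a plane triangulation 3F = 2E and V − E + F = 2, so F = 2V − 4 = 2·63 − 4 = 122.

122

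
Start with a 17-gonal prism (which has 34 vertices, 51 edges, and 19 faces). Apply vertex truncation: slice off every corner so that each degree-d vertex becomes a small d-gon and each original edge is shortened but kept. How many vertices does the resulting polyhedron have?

Truncation replaces each original edge-end by a new vertex, so V′ = 2E = 102.
Each original edge survives, and each old vertex of degree d contributes d new edges; summing degrees gives Σd = 2E, so E′ = E + 2E = 3E = 153.
Each original face survives and each original vertex becomes one new face: F′ = F + V = 53.

102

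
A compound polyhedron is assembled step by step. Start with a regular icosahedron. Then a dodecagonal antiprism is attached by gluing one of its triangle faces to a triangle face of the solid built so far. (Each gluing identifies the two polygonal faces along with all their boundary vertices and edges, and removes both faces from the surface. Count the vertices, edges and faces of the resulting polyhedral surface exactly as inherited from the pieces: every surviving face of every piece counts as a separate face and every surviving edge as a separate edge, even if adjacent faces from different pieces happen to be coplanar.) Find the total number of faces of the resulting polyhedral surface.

44

A regular icosahedron: V=12, E=30, F=20.
Attach a dodecagonal antiprism (V=24, E=48, F=26) along a 3-gon: merge 3 vertices and 3 edges, delete both glued faces → V=33, E=75, F=44.
Check: V − E + F = 33 − 75 + 44 = 2.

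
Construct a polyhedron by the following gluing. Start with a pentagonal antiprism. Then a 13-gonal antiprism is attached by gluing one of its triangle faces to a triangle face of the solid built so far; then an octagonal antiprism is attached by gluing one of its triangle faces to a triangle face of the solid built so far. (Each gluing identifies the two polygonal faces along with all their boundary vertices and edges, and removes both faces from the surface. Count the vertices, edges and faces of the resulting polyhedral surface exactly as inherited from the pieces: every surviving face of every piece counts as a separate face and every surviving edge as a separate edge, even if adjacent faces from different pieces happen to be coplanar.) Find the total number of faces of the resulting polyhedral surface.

54

A pentagonal antiprism: V=10, E=20, F=12.
Attach a 13-gonal antiprism (V=26, E=52, F=28) along a 3-gon: merge 3 vertices and 3 edges, delete both glued faces → V=33, E=69, F=38.
Attach an octagonal antiprism (V=16, E=32, F=18) along a 3-gon: merge 3 vertices and 3 edges, delete both glued faces → V=46, E=98, F=54.
Check: V − E + F = 46 − 98 + 54 = 2.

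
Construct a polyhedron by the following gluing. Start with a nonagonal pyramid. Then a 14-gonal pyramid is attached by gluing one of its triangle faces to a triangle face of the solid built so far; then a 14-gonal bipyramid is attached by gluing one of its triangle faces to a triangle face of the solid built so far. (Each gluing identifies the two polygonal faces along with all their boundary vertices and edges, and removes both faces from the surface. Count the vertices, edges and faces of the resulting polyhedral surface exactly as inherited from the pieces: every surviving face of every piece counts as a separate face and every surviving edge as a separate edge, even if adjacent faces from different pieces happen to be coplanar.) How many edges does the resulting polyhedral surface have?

A nonagonal pyramid: V=10, E=18, F=10.
Attach a 14-gonal pyramid (V=15, E=28, F=15) along a 3-gon: merge 3 vertices and 3 edges, delete both glued faces → V=22, E=43, F=23.
Attach a 14-gonal bipyramid (V=16, E=42, F=28) along a 3-gon: merge 3 vertices and 3 edges, delete both glued faces → V=35, E=82, F=49.
Check: V − E + F = 35 − 82 + 49 = 2.

82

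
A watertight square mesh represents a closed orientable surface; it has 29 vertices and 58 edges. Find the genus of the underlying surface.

1

Every face is a square and each edge borders two faces, so 4F = 2·58, giving F = 29.
χ = V − E + F = 29 − 58 + 29 = 0.
For a closed orientable surface χ = 2 − 2g, so g = (2 − (0))/2 = 1.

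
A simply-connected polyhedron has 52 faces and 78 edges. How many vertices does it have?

Here V − E + F = 2.
V = 2 + E − F = 2 + 78 − 52 = 28.

28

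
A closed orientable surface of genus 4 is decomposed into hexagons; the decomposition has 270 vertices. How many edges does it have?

414

χ = 2 − 2·4 = -6, and every face is a hexagon so 6F = 2E.
V − E + F = -6 with E = 6F/2 gives 270 − (6/2 − 1)·F = -6, so F = 138 and E = 414.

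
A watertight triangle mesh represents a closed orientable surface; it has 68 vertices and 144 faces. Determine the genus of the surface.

3

Every face is a triangle, so 2E = 3·144 = 432, giving E = 216.
χ = V − E + F = 68 − 216 + 144 = -4.
For a closed orientable surface χ = 2 − 2g, so g = (2 − (-4))/2 = 3.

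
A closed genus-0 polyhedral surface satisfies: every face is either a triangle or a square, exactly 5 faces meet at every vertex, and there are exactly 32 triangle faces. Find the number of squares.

6

Let x be the number of squares; then F = 32 + x.
Edge–face incidences: 2E = 3·32 + 4·x = 96 + 4x.
Every vertex has degree 5, so 5V = 2E.
Euler: V − E + F = 2 ⇒ (2E)/5 − E + (32 + x) = 2.
Multiply by 10: 2·(2E) − 5·(2E) + 10·(32 + x) = 20, i.e. 320 + 10x − 3·(96 + 4x) = 20.
Collecting terms: −2x + 32 = 20, so −2x = −12, so x = 6.
Then 2E = 96 + 4·6 = 120, so E = 60, V = 2E/5 = 24, F = 32 + 6 = 38.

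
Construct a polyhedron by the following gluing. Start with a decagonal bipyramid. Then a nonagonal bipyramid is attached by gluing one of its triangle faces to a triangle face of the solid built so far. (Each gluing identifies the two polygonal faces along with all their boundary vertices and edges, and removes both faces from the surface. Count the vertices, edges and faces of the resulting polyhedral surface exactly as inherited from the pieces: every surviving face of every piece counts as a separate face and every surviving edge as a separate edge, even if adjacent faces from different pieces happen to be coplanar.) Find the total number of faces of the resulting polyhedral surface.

A decagonal bipyramid: V=12, E=30, F=20.
Attach a nonagonal bipyramid (V=11, E=27, F=18) along a 3-gon: merge 3 vertices and 3 edges, delete both glued faces → V=20, E=54, F=36.
Check: V − E + F = 20 − 54 + 36 = 2.

36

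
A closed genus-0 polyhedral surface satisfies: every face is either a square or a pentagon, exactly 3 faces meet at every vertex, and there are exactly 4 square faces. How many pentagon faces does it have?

Let x be the number of pentagons; then F = 4 + x.
Edge–face incidences: 2E = 4·4 + 5·x = 16 + 5x.
Every vertex has degree 3, so 3V = 2E.
Euler: V − E + F = 2 ⇒ (2E)/3 − E + (4 + x) = 2.
Multiply by 6: 2·(2E) − 3·(2E) + 6·(4 + x) = 12, i.e. 24 + 6x − (16 + 5x) = 12.
Collecting terms: x + 8 = 12, so x = 4.
Then 2E = 16 + 5·4 = 36, so E = 18, V = 2E/3 = 12, F = 4 + 4 = 8.

4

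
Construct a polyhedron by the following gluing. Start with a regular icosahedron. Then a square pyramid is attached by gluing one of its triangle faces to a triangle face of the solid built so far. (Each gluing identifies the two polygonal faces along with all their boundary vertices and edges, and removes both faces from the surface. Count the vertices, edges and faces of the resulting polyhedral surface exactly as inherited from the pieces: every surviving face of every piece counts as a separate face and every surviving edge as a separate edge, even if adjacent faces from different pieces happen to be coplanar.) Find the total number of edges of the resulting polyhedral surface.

A regular icosahedron: V=12, E=30, F=20.
Attach a square pyramid (V=5, E=8, F=5) along a 3-gon: merge 3 vertices and 3 edges, delete both glued faces → V=14, E=35, F=23.
Check: V − E + F = 14 − 35 + 23 = 2.

35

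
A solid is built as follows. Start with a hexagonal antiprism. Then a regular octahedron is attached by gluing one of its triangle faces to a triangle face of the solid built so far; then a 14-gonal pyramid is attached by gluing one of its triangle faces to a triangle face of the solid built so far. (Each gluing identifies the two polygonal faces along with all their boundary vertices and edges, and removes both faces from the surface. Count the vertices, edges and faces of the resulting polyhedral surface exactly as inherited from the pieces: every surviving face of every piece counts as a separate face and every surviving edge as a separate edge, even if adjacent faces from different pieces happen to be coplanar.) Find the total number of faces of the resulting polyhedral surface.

A hexagonal antiprism: V=12, E=24, F=14.
Attach a regular octahedron (V=6, E=12, F=8) along a 3-gon: merge 3 vertices and 3 edges, delete both glued faces → V=15, E=33, F=20.
Attach a 14-gonal pyramid (V=15, E=28, F=15) along a 3-gon: merge 3 vertices and 3 edges, delete both glued faces → V=27, E=58, F=33.
Check: V − E + F = 27 − 58 + 33 = 2.

33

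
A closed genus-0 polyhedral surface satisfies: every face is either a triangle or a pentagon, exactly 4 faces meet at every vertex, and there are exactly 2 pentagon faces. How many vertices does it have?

10

Let x be the number of triangles; then F = 2 + x.
Edge–face incidences: 2E = 5·2 + 3·x = 10 + 3x.
Every vertex has degree 4, so 4V = 2E.
Euler: V − E + F = 2 ⇒ (2E)/4 − E + (2 + x) = 2.
Multiply by 8: 2·(2E) − 4·(2E) + 8·(2 + x) = 16, i.e. 16 + 8x − 2·(10 + 3x) = 16.
Collecting terms: 2x − 4 = 16, so 2x = 20, so x = 10.
Then 2E = 10 + 3·10 = 40, so E = 20, V = 2E/4 = 10, F = 2 + 10 = 12.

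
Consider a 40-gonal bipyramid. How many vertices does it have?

42

A bipyramid over an n-gon has 2n triangular faces and n + 2 vertices: V = 40 + 2 = 42, E = 3·40 = 120, F = 2·40 = 80.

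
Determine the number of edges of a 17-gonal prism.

51

A prism on an n-gon has two n-gon bases and n rectangular sides: V = 2·17 = 34, E = 3·17 = 51, F = 17 + 2 = 19.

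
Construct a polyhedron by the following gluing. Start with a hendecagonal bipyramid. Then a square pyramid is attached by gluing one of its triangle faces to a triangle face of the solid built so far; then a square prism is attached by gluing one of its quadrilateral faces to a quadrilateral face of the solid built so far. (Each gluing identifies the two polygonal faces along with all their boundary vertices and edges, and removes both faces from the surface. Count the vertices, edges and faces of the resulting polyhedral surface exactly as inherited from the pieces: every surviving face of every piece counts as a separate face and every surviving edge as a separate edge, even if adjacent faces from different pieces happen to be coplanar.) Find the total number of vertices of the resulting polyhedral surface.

A hendecagonal bipyramid: V=13, E=33, F=22.
Attach a square pyramid (V=5, E=8, F=5) along a 3-gon: merge 3 vertices and 3 edges, delete both glued faces → V=15, E=38, F=25.
Attach a square prism (V=8, E=12, F=6) along a 4-gon: merge 4 vertices and 4 edges, delete both glued faces → V=19, E=46, F=29.
Check: V − E + F = 19 − 46 + 29 = 2.

19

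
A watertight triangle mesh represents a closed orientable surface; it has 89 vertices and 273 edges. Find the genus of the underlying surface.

Every face is a triangle and each edge borders two faces, so 3F = 2·273, giving F = 182.
χ = V − E + F = 89 − 273 + 182 = -2.
For a closed orientable surface χ = 2 − 2g, so g = (2 − (-2))/2 = 2.

2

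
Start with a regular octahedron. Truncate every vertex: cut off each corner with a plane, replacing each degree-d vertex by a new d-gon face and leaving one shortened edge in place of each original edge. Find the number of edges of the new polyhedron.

36

The base solid has V = 6, E = 12, F = 8.
Truncation replaces each original edge-end by a new vertex, so V′ = 2E = 24.
Each original edge survives, and each old vertex of degree d contributes d new edges; summing degrees gives Σd = 2E, so E′ = E + 2E = 3E = 36.
Each original face survives and each original vertex becomes one new face: F′ = F + V = 14.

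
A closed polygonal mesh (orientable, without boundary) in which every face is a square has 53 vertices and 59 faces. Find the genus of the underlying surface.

4

Every face is a square, so 2E = 4·59 = 236, giving E = 118.
χ = V − E + F = 53 − 118 + 59 = -6.
For a closed orientable surface χ = 2 − 2g, so g = (2 − (-6))/2 = 4.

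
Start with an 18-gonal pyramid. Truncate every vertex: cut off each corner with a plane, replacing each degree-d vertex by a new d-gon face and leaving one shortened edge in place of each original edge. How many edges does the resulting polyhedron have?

108

The base solid has V = 19, E = 36, F = 19.
Truncation replaces each original edge-end by a new vertex, so V′ = 2E = 72.
Each original edge survives, and each old vertex of degree d contributes d new edges; summing degrees gives Σd = 2E, so E′ = E + 2E = 3E = 108.
Each original face survives and each original vertex becomes one new face: F′ = F + V = 38.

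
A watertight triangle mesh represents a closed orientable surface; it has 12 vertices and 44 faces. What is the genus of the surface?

Every face is a triangle, so 2E = 3·44 = 132, giving E = 66.
χ = V − E + F = 12 − 66 + 44 = -10.
For a closed orientable surface χ = 2 − 2g, so g = (2 − (-10))/2 = 6.

6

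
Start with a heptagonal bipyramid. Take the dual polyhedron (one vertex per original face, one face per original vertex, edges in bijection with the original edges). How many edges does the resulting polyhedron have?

The base solid has V = 9, E = 21, F = 14.
The dual swaps V and F and preserves E: V′ = F = 14, E′ = E = 21, F′ = V = 9.

21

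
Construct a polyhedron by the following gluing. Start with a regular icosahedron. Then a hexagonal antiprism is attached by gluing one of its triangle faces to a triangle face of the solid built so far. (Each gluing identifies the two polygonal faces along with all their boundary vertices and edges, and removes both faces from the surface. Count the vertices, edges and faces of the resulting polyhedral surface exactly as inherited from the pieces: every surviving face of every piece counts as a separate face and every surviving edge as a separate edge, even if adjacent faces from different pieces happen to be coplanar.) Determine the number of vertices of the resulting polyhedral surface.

21

A regular icosahedron: V=12, E=30, F=20.
Attach a hexagonal antiprism (V=12, E=24, F=14) along a 3-gon: merge 3 vertices and 3 edges, delete both glued faces → V=21, E=51, F=32.
Check: V − E + F = 21 − 51 + 32 = 2.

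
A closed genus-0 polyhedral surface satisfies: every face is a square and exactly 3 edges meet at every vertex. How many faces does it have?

Each face has 4 edges and each edge borders two faces, so 2E = 4F.
Each vertex has degree 3, so 3V = 2E and hence V = 4F/3.
Euler: V − E + F = 2 ⇒ (4F/3) − (4F/2) + F = 2.
Multiply by 6: (8 − 12 + 6)F = 12, i.e. 2F = 12.
So F = 6, E = 4·6/2 = 12, V = 4·6/3 = 8.

6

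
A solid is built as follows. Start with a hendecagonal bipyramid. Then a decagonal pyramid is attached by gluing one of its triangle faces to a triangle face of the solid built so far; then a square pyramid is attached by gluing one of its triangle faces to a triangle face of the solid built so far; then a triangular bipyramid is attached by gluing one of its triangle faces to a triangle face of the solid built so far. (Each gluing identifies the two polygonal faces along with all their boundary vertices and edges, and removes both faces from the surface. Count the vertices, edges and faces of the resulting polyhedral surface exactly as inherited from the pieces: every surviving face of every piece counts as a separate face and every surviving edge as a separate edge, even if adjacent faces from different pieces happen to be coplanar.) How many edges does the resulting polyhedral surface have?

A hendecagonal bipyramid: V=13, E=33, F=22.
Attach a decagonal pyramid (V=11, E=20, F=11) along a 3-gon: merge 3 vertices and 3 edges, delete both glued faces → V=21, E=50, F=31.
Attach a square pyramid (V=5, E=8, F=5) along a 3-gon: merge 3 vertices and 3 edges, delete both glued faces → V=23, E=55, F=34.
Attach a triangular bipyramid (V=5, E=9, F=6) along a 3-gon: merge 3 vertices and 3 edges, delete both glued faces → V=25, E=61, F=38.
Check: V − E + F = 25 − 61 + 38 = 2.

61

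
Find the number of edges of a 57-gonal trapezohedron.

The n-trapezohedron (dual of the n-antiprism) has V = 2·57 + 2 = 116, E = 4·57 = 228, F = 2·57 = 114.

228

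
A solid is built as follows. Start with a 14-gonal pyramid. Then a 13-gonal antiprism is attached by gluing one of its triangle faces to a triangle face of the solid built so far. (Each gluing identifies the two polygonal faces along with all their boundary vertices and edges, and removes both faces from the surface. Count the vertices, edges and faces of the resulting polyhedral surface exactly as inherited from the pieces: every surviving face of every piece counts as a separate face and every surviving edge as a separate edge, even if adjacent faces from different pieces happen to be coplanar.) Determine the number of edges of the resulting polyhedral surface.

77

A 14-gonal pyramid: V=15, E=28, F=15.
Attach a 13-gonal antiprism (V=26, E=52, F=28) along a 3-gon: merge 3 vertices and 3 edges, delete both glued faces → V=38, E=77, F=41.
Check: V − E + F = 38 − 77 + 41 = 2.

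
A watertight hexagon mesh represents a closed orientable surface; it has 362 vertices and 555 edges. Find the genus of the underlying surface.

5

Every face is a hexagon and each edge borders two faces, so 6F = 2·555, giving F = 185.
χ = V − E + F = 362 − 555 + 185 = -8.
For a closed orientable surface χ = 2 − 2g, so g = (2 − (-8))/2 = 5.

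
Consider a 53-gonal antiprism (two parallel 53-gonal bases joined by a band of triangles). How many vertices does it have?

106

An antiprism on an n-gon has two n-gon caps and 2n triangles: V = 2·53 = 106, E = 4·53 = 212, F = 2·53 + 2 = 108.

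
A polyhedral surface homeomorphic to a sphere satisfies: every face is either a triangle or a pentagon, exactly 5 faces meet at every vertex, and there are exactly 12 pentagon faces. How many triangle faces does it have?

80

Let x be the number of triangles; then F = 12 + x.
Edge–face incidences: 2E = 5·12 + 3·x = 60 + 3x.
Every vertex has degree 5, so 5V = 2E.
Euler: V − E + F = 2 ⇒ (2E)/5 − E + (12 + x) = 2.
Multiply by 10: 2·(2E) − 5·(2E) + 10·(12 + x) = 20, i.e. 120 + 10x − 3·(60 + 3x) = 20.
Collecting terms: x − 60 = 20, so x = 80.
Then 2E = 60 + 3·80 = 300, so E = 150, V = 2E/5 = 60, F = 12 + 80 = 92.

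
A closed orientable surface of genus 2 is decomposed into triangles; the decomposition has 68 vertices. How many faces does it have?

χ = 2 − 2·2 = -2, and every face is a triangle so 3F = 2E.
V − E + F = -2 with E = 3F/2 gives 68 − (3/2 − 1)·F = -2, so F = 140 and E = 210.

140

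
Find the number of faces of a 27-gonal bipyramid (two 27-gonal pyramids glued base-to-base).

A bipyramid over an n-gon has 2n triangular faces and n + 2 vertices: V = 27 + 2 = 29, E = 3·27 = 81, F = 2·27 = 54.

54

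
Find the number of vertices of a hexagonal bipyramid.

A bipyramid over an n-gon has 2n triangular faces and n + 2 vertices: V = 6 + 2 = 8, E = 3·6 = 18, F = 2·6 = 12.

8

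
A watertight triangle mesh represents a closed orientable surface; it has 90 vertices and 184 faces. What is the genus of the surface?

2

Every face is a triangle, so 2E = 3·184 = 552, giving E = 276.
χ = V − E + F = 90 − 276 + 184 = -2.
For a closed orientable surface χ = 2 − 2g, so g = (2 − (-2))/2 = 2.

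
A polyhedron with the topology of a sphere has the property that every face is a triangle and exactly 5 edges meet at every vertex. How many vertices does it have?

12

Each face has 3 edges and each edge borders two faces, so 2E = 3F.
Each vertex has degree 5, so 5V = 2E and hence V = 3F/5.
Euler: V − E + F = 2 ⇒ (3F/5) − (3F/2) + F = 2.
Multiply by 10: (6 − 15 + 10)F = 20, i.e. 1F = 20.
So F = 20, E = 3·20/2 = 30, V = 3·20/5 = 12.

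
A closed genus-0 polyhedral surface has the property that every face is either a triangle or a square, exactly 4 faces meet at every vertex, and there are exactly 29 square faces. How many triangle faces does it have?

Let x be the number of triangles; then F = 29 + x.
Edge–face incidences: 2E = 4·29 + 3·x = 116 + 3x.
Every vertex has degree 4, so 4V = 2E.
Euler: V − E + F = 2 ⇒ (2E)/4 − E + (29 + x) = 2.
Multiply by 8: 2·(2E) − 4·(2E) + 8·(29 + x) = 16, i.e. 232 + 8x − 2·(116 + 3x) = 16.
Collecting terms: 2x = 16, so x = 8.
Then 2E = 116 + 3·8 = 140, so E = 70, V = 2E/4 = 35, F = 29 + 8 = 37.

8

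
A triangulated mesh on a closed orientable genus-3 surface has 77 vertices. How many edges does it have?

243

χ = 2 − 2·3 = -4, and every face is a triangle so 3F = 2E.
V − E + F = -4 with E = 3F/2 gives 77 − (3/2 − 1)·F = -4, so F = 162 and E = 243.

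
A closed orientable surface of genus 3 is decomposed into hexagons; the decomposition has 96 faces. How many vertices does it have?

188

χ = 2 − 2·3 = -4, and every face is a hexagon so 6F = 2E.
E = 6·96/2 = 288. Then V = -4 + E − F = -4 + 288 − 96 = 188.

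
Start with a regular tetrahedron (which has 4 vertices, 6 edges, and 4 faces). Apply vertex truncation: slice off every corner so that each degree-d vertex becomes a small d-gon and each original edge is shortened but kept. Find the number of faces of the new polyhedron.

Truncation replaces each original edge-end by a new vertex, so V′ = 2E = 12.
Each original edge survives, and each old vertex of degree d contributes d new edges; summing degrees gives Σd = 2E, so E′ = E + 2E = 3E = 18.
Each original face survives and each original vertex becomes one new face: F′ = F + V = 8.

8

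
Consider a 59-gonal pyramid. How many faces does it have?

60

A pyramid on an n-gon base has one n-gon and n triangles: V = 59 + 1 = 60, E = 2·59 = 118, F = 59 + 1 = 60.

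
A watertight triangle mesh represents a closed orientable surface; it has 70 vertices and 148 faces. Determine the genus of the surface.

3

Every face is a triangle, so 2E = 3·148 = 444, giving E = 222.
χ = V − E + F = 70 − 222 + 148 = -4.
For a closed orientable surface χ = 2 − 2g, so g = (2 − (-4))/2 = 3.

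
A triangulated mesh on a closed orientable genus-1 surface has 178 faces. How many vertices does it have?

89

χ = 2 − 2·1 = 0, and every face is a triangle so 3F = 2E.
E = 3·178/2 = 267. Then V = 0 + E − F = 0 + 267 − 178 = 89.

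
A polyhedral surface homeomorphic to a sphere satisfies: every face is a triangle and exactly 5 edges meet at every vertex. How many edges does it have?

Each face has 3 edges and each edge borders two faces, so 2E = 3F.
Each vertex has degree 5, so 5V = 2E and hence V = 3F/5.
Euler: V − E + F = 2 ⇒ (3F/5) − (3F/2) + F = 2.
Multiply by 10: (6 − 15 + 10)F = 20, i.e. 1F = 20.
So F = 20, E = 3·20/2 = 30, V = 3·20/5 = 12.

30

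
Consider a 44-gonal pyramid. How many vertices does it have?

A pyramid on an n-gon base has one n-gon and n triangles: V = 44 + 1 = 45, E = 2·44 = 88, F = 44 + 1 = 45.
Check: V − E + F = 45 − 88 + 45 = 2.

45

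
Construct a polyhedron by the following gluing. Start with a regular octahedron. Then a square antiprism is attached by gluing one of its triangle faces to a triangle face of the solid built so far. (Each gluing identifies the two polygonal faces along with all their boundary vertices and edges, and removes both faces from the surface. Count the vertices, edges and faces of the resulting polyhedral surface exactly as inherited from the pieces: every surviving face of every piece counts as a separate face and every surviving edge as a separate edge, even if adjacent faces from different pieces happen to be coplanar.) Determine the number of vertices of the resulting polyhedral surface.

11

A regular octahedron: V=6, E=12, F=8.
Attach a square antiprism (V=8, E=16, F=10) along a 3-gon: merge 3 vertices and 3 edges, delete both glued faces → V=11, E=25, F=16.
Check: V − E + F = 11 − 25 + 16 = 2.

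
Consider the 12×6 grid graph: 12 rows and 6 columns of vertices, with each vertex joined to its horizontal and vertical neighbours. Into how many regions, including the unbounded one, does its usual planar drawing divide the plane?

56

The grid has V = 12·6 = 72 vertices and E = 12·5 + 6·11 = 126 edges.
F = 2 − V + E = 2 − 72 + 126 = 56.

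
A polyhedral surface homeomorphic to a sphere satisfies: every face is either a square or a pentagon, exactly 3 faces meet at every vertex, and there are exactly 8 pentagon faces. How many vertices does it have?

Let x be the number of squares; then F = 8 + x.
Edge–face incidences: 2E = 5·8 + 4·x = 40 + 4x.
Every vertex has degree 3, so 3V = 2E.
Euler: V − E + F = 2 ⇒ (2E)/3 − E + (8 + x) = 2.
Multiply by 6: 2·(2E) − 3·(2E) + 6·(8 + x) = 12, i.e. 48 + 6x − (40 + 4x) = 12.
Collecting terms: 2x + 8 = 12, so 2x = 4, so x = 2.
Then 2E = 40 + 4·2 = 48, so E = 24, V = 2E/3 = 16, F = 8 + 2 = 10.

16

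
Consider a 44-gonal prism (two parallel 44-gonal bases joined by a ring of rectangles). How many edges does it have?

A prism on an n-gon has two n-gon bases and n rectangular sides: V = 2·44 = 88, E = 3·44 = 132, F = 44 + 2 = 46.

132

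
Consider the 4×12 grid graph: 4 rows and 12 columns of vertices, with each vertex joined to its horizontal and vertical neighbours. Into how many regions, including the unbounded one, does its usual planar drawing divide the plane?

34

The grid has V = 4·12 = 48 vertices and E = 4·11 + 12·3 = 80 edges.
F = 2 − V + E = 2 − 48 + 80 = 34.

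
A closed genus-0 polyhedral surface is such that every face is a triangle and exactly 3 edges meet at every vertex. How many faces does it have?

4

Each face has 3 edges and each edge borders two faces, so 2E = 3F.
Each vertex has degree 3, so 3V = 2E and hence V = 3F/3.
Euler: V − E + F = 2 ⇒ (3F/3) − (3F/2) + F = 2.
Multiply by 6: (6 − 9 + 6)F = 12, i.e. 3F = 12.
So F = 4, E = 3·4/2 = 6, V = 3·4/3 = 4.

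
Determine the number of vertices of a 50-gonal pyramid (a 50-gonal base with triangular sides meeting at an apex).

A pyramid on an n-gon base has one n-gon and n triangles: V = 50 + 1 = 51, E = 2·50 = 100, F = 50 + 1 = 51.

51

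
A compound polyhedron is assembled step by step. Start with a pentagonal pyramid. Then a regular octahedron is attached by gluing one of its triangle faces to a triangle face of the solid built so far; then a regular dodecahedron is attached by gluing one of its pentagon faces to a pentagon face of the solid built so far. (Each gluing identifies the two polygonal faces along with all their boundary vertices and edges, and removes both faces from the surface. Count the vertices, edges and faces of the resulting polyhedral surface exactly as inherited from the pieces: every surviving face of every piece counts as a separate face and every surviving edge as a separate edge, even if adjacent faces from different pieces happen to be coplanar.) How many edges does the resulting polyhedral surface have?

44

A pentagonal pyramid: V=6, E=10, F=6.
Attach a regular octahedron (V=6, E=12, F=8) along a 3-gon: merge 3 vertices and 3 edges, delete both glued faces → V=9, E=19, F=12.
Attach a regular dodecahedron (V=20, E=30, F=12) along a 5-gon: merge 5 vertices and 5 edges, delete both glued faces → V=24, E=44, F=22.
Check: V − E + F = 24 − 44 + 22 = 2.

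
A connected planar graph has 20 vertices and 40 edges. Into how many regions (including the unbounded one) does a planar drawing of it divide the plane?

Euler's formula for a connected plane graph: V − E + F = 2, so F = 2 − 20 + 40 = 22.

22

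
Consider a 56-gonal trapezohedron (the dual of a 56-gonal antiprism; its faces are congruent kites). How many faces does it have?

112

The n-trapezohedron (dual of the n-antiprism) has V = 2·56 + 2 = 114, E = 4·56 = 224, F = 2·56 = 112.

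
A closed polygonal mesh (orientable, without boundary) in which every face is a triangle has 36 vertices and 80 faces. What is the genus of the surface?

3

Every face is a triangle, so 2E = 3·80 = 240, giving E = 120.
χ = V − E + F = 36 − 120 + 80 = -4.
For a closed orientable surface χ = 2 − 2g, so g = (2 − (-4))/2 = 3.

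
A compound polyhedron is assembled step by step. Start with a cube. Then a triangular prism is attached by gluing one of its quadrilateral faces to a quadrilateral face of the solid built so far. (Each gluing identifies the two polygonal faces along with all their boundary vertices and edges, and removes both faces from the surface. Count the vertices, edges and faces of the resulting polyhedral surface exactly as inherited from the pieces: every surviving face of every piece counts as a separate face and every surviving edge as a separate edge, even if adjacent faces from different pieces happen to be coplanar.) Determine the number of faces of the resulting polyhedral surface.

A cube: V=8, E=12, F=6.
Attach a triangular prism (V=6, E=9, F=5) along a 4-gon: merge 4 vertices and 4 edges, delete both glued faces → V=10, E=17, F=9.
Check: V − E + F = 10 − 17 + 9 = 2.

9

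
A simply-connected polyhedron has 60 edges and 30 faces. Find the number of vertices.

Here V − E + F = 2.
V = 2 + E − F = 2 + 60 − 30 = 32.

32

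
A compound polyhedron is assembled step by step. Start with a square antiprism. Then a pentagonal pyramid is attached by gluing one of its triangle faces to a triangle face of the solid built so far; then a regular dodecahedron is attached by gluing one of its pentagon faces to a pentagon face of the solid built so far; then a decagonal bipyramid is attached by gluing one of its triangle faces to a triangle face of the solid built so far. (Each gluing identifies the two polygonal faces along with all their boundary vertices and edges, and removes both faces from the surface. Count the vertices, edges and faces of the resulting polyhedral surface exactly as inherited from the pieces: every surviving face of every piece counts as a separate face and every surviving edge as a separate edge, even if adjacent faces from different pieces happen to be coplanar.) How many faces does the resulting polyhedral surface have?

42

A square antiprism: V=8, E=16, F=10.
Attach a pentagonal pyramid (V=6, E=10, F=6) along a 3-gon: merge 3 vertices and 3 edges, delete both glued faces → V=11, E=23, F=14.
Attach a regular dodecahedron (V=20, E=30, F=12) along a 5-gon: merge 5 vertices and 5 edges, delete both glued faces → V=26, E=48, F=24.
Attach a decagonal bipyramid (V=12, E=30, F=20) along a 3-gon: merge 3 vertices and 3 edges, delete both glued faces → V=35, E=75, F=42.
Check: V − E + F = 35 − 75 + 42 = 2.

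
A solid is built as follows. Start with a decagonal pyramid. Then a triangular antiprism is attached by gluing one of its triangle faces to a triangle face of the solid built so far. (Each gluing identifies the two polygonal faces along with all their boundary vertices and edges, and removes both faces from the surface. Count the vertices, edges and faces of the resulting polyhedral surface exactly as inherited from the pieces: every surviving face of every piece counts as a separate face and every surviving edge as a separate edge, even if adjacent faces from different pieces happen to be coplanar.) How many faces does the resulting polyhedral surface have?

17

A decagonal pyramid: V=11, E=20, F=11.
Attach a triangular antiprism (V=6, E=12, F=8) along a 3-gon: merge 3 vertices and 3 edges, delete both glued faces → V=14, E=29, F=17.
Check: V − E + F = 14 − 29 + 17 = 2.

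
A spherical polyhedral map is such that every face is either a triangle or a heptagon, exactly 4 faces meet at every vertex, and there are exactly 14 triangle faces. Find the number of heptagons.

Let x be the number of heptagons; then F = 14 + x.
Edge–face incidences: 2E = 3·14 + 7·x = 42 + 7x.
Every vertex has degree 4, so 4V = 2E.
Euler: V − E + F = 2 ⇒ (2E)/4 − E + (14 + x) = 2.
Multiply by 8: 2·(2E) − 4·(2E) + 8·(14 + x) = 16, i.e. 112 + 8x − 2·(42 + 7x) = 16.
Collecting terms: −6x + 28 = 16, so −6x = −12, so x = 2.
Then 2E = 42 + 7·2 = 56, so E = 28, V = 2E/4 = 14, F = 14 + 2 = 16.

2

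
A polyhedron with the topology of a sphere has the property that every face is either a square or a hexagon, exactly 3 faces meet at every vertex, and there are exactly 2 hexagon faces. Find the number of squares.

6

Let x be the number of squares; then F = 2 + x.
Edge–face incidences: 2E = 6·2 + 4·x = 12 + 4x.
Every vertex has degree 3, so 3V = 2E.
Euler: V − E + F = 2 ⇒ (2E)/3 − E + (2 + x) = 2.
Multiply by 6: 2·(2E) − 3·(2E) + 6·(2 + x) = 12, i.e. 12 + 6x − (12 + 4x) = 12.
Collecting terms: 2x = 12, so x = 6.
Then 2E = 12 + 4·6 = 36, so E = 18, V = 2E/3 = 12, F = 2 + 6 = 8.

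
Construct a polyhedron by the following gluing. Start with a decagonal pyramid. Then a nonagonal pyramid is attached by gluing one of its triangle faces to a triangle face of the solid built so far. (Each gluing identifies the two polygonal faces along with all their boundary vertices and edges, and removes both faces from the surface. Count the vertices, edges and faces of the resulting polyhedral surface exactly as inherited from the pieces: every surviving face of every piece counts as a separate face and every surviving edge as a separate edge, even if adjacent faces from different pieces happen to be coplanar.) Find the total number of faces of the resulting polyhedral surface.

A decagonal pyramid: V=11, E=20, F=11.
Attach a nonagonal pyramid (V=10, E=18, F=10) along a 3-gon: merge 3 vertices and 3 edges, delete both glued faces → V=18, E=35, F=19.
Check: V − E + F = 18 − 35 + 19 = 2.

19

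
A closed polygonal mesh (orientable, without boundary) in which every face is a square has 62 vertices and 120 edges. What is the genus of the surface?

0

Every face is a square and each edge borders two faces, so 4F = 2·120, giving F = 60.
χ = V − E + F = 62 − 120 + 60 = 2.
For a closed orientable surface χ = 2 − 2g, so g = (2 − (2))/2 = 0.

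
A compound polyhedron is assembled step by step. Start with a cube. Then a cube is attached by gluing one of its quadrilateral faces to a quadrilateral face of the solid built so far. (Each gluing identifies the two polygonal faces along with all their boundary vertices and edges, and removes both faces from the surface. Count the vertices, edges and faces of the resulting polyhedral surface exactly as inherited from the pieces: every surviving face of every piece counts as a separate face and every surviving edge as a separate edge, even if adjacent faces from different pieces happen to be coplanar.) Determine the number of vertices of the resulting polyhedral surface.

12

A cube: V=8, E=12, F=6.
Attach a cube (V=8, E=12, F=6) along a 4-gon: merge 4 vertices and 4 edges, delete both glued faces → V=12, E=20, F=10.
Check: V − E + F = 12 − 20 + 10 = 2.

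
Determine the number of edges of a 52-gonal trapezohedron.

208

The n-trapezohedron (dual of the n-antiprism) has V = 2·52 + 2 = 106, E = 4·52 = 208, F = 2·52 = 104.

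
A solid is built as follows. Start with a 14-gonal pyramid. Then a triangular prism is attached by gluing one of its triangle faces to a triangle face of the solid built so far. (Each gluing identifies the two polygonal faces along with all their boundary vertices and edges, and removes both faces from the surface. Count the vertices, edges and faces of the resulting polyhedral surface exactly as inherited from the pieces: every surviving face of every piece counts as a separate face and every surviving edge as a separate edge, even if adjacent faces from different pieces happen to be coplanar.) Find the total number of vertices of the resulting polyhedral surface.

A 14-gonal pyramid: V=15, E=28, F=15.
Attach a triangular prism (V=6, E=9, F=5) along a 3-gon: merge 3 vertices and 3 edges, delete both glued faces → V=18, E=34, F=18.
Check: V − E + F = 18 − 34 + 18 = 2.

18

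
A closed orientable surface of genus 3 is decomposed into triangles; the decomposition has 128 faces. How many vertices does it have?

χ = 2 − 2·3 = -4, and every face is a triangle so 3F = 2E.
E = 3·128/2 = 192. Then V = -4 + E − F = -4 + 192 − 128 = 60.

60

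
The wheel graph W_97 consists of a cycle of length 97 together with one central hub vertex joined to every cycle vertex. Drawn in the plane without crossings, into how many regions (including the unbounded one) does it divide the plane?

W_97 has V = 97 + 1 = 98 vertices and E = 2·97 = 194 edges.
By Euler's formula F = 2 − V + E = 2 − 98 + 194 = 98.

98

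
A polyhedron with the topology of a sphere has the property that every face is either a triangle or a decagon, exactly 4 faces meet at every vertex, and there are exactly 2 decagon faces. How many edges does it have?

Let x be the number of triangles; then F = 2 + x.
Edge–face incidences: 2E = 10·2 + 3·x = 20 + 3x.
Every vertex has degree 4, so 4V = 2E.
Euler: V − E + F = 2 ⇒ (2E)/4 − E + (2 + x) = 2.
Multiply by 8: 2·(2E) − 4·(2E) + 8·(2 + x) = 16, i.e. 16 + 8x − 2·(20 + 3x) = 16.
Collecting terms: 2x − 24 = 16, so 2x = 40, so x = 20.
Then 2E = 20 + 3·20 = 80, so E = 40, V = 2E/4 = 20, F = 2 + 20 = 22.

40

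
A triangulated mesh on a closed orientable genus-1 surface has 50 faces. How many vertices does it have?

25

χ = 2 − 2·1 = 0, and every face is a triangle so 3F = 2E.
E = 3·50/2 = 75. Then V = 0 + E − F = 0 + 75 − 50 = 25.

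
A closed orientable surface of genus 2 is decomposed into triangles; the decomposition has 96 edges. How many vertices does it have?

30

χ = 2 − 2·2 = -2, and every face is a triangle so 3F = 2E.
F = 2E/3 = 64. Then V = -2 + E − F = -2 + 96 − 64 = 30.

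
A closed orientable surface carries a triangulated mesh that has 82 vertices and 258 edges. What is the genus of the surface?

3

Every face is a triangle and each edge borders two faces, so 3F = 2·258, giving F = 172.
χ = V − E + F = 82 − 258 + 172 = -4.
For a closed orientable surface χ = 2 − 2g, so g = (2 − (-4))/2 = 3.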